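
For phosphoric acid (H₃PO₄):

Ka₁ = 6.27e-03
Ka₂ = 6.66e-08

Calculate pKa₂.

pKa₂ = -log(Ka₂) = -log(6.66e-08) = 7.18.

pK_{a2} = 7.18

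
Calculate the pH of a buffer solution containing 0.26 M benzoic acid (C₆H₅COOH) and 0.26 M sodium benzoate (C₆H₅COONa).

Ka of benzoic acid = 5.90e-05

pKa = -log(5.90e-05) = 4.23. pH = pKa + log([A⁻]/[HA]) = 4.23 + log(0.26/0.26)

pH = 4.23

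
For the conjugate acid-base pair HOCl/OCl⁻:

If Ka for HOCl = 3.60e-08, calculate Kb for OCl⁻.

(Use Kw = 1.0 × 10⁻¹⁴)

For a conjugate pair Ka × Kb = Kw, so Kb = Kw/Ka = 1.0 × 10⁻¹⁴ / 3.60e-08 = 2.78e-07.

K_b = 2.78e-07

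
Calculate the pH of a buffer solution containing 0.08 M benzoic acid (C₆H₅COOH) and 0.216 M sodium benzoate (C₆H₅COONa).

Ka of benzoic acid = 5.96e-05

pKa = -log(5.96e-05) = 4.22. pH = pKa + log([A⁻]/[HA]) = 4.22 + log(0.216/0.08)

pH = 4.66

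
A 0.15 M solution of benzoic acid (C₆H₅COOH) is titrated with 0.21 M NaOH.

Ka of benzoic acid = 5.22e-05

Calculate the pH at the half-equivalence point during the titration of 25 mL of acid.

At half-equivalence [HA] = [A⁻], so Henderson-Hasselbalch gives pH = pKa = -log(5.22e-05) = 4.28.

pH = pKa = 4.28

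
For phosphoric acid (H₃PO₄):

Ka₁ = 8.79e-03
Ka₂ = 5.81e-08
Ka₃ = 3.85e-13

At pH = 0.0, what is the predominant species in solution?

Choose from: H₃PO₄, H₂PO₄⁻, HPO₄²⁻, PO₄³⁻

pKa₁ = 2.06, pKa₂ = 7.24, pKa₃ = 12.41. For a polyprotic acid the predominant species crosses at each pKa: below pKa_n the protonated form dominates, above it the deprotonated form does. At pH = 0.0, the predominant species is H₃PO₄.

H₃PO₄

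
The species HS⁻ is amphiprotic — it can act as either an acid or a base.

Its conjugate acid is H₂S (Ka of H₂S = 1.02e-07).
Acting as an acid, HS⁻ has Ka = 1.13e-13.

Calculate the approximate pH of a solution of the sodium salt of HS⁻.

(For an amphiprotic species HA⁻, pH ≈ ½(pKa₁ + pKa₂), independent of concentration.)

pKa₁ = -log(1.02e-07) = 6.99; pKa₂ = -log(1.13e-13) = 12.95. For an amphiprotic species, pH ≈ ½(pKa₁ + pKa₂) = ½(6.99 + 12.95) = 9.97.

pH = 9.97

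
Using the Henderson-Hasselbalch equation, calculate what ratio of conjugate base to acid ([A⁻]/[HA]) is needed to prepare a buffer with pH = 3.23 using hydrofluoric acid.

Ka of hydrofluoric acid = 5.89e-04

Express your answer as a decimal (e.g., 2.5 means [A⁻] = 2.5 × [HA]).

pKa = -log(5.89e-04) = 3.2299. pH = pKa + log([A⁻]/[HA]), so log([A⁻]/[HA]) = pH − pKa = 3.23 − 3.2299 = 0.0001. [A⁻]/[HA] = 10^(0.0001) = 1.00

[A⁻]/[HA] = 1.00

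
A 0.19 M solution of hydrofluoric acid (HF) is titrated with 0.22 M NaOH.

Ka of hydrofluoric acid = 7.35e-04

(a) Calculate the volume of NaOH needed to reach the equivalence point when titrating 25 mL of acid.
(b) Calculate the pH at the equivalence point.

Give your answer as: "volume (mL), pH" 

moles acid = 0.19 × 25/1000 = 0.00475 mol; V_base = moles/0.22 × 1000 = 21.6 mL. At equivalence only the conjugate base is present: [A⁻] = 0.00475/0.047 = 1.0195e-01 M. Kb = Kw/Ka = 1.36e-11; [OH⁻] = √(Kb × [A⁻]) = 1.1777e-06; pOH = 5.93; pH = 14 - pOH = 8.07.

V = 21.6 mL, pH = 8.07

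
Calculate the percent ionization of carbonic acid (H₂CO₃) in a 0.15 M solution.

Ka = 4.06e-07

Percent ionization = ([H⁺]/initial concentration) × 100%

Using Ka equilibrium: x² + Ka×x - Ka×C = 0. Solving: [H⁺] = 2.4658e-04. Percent = (2.4658e-04/0.15) × 100

Percent ionization = 0.164%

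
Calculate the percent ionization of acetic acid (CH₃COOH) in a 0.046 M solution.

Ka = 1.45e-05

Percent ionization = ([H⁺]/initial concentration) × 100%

Using Ka equilibrium: x² + Ka×x - Ka×C = 0. Solving: [H⁺] = 8.0948e-04. Percent = (8.0948e-04/0.046) × 100

Percent ionization = 1.76%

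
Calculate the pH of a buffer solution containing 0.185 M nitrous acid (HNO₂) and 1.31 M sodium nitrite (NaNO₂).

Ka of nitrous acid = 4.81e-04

pKa = -log(4.81e-04) = 3.32. pH = pKa + log([A⁻]/[HA]) = 3.32 + log(1.31/0.185)

pH = 4.17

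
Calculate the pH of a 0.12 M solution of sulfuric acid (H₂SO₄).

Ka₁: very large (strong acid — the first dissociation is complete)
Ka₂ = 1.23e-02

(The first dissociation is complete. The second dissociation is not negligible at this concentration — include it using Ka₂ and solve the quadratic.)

First dissociation is complete: [H⁺]₀ = [HSO₄⁻]₀ = C = 0.12 M. Second dissociation HSO₄⁻ ⇌ H⁺ + SO₄²⁻: let x = [SO₄²⁻]. Ka₂ = (C + x)·x / (C − x) = 1.23e-02 → x² + (C + Ka₂)·x − Ka₂·C = 0 → x² + 0.13230·x − 1.476e-03 = 0. x = (−0.13230 + √(0.13230² + 4 × 1.476e-03)) / 2 = 1.0347e-02 M. [H⁺] = C + x = 0.12 + 1.0347e-02 = 1.3035e-01 M. pH = -log(1.3035e-01) = 0.88.

pH = 0.88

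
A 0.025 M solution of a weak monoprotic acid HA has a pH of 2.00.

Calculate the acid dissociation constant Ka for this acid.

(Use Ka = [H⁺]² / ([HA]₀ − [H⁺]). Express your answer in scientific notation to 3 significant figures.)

[H⁺] = 10^(−pH) = 10^(−2.00) = 1.000e-02 M. For HA ⇌ H⁺ + A⁻, Ka = [H⁺][A⁻]/[HA] = [H⁺]² / ([HA]₀ − [H⁺]) = (1.000e-02)² / (0.025 − 1.000e-02) = 6.67e-03.

K_a = 6.67e-03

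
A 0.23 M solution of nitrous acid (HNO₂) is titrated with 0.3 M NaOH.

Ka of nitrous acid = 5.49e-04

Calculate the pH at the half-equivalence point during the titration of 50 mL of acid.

At half-equivalence [HA] = [A⁻], so Henderson-Hasselbalch gives pH = pKa = -log(5.49e-04) = 3.26.

pH = pKa = 3.26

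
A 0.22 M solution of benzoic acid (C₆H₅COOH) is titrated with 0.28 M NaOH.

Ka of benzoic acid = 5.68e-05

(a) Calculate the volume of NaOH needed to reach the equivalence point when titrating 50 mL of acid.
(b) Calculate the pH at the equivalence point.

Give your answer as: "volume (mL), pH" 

moles acid = 0.22 × 50/1000 = 0.011 mol; V_base = moles/0.28 × 1000 = 39.3 mL. At equivalence only the conjugate base is present: [A⁻] = 0.011/0.089 = 1.2320e-01 M. Kb = Kw/Ka = 1.76e-10; [OH⁻] = √(Kb × [A⁻]) = 4.6573e-06; pOH = 5.33; pH = 14 - pOH = 8.67.

V = 39.3 mL, pH = 8.67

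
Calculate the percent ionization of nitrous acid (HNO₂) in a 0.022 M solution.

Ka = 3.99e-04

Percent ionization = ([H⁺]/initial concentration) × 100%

Using Ka equilibrium: x² + Ka×x - Ka×C = 0. Solving: [H⁺] = 2.7700e-03. Percent = (2.7700e-03/0.022) × 100

Percent ionization = 12.6%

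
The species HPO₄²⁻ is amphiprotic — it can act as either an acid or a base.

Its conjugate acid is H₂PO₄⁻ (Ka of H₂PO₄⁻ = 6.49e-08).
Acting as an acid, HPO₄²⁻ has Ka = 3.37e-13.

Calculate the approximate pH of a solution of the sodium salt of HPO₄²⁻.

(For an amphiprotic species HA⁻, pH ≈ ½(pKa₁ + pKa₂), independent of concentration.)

pKa₁ = -log(6.49e-08) = 7.19; pKa₂ = -log(3.37e-13) = 12.47. For an amphiprotic species, pH ≈ ½(pKa₁ + pKa₂) = ½(7.19 + 12.47) = 9.83.

pH = 9.83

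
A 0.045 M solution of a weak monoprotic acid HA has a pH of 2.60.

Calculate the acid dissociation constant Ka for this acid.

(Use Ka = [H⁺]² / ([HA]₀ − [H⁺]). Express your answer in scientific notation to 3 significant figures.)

[H⁺] = 10^(−pH) = 10^(−2.60) = 2.512e-03 M. For HA ⇌ H⁺ + A⁻, Ka = [H⁺][A⁻]/[HA] = [H⁺]² / ([HA]₀ − [H⁺]) = (2.512e-03)² / (0.045 − 2.512e-03) = 1.49e-04.

K_a = 1.49e-04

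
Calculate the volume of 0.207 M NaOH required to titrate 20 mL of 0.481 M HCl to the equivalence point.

At equivalence: moles acid = moles base. moles HCl = 0.481 × 20/1000 = 0.00962 mol. V_base = moles / 0.207 × 1000 = 46.5 mL.

V_{base} = 46.5 mL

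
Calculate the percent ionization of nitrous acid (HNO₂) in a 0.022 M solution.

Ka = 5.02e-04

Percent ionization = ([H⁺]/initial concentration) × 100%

Using Ka equilibrium: x² + Ka×x - Ka×C = 0. Solving: [H⁺] = 3.0817e-03. Percent = (3.0817e-03/0.022) × 100

Percent ionization = 14%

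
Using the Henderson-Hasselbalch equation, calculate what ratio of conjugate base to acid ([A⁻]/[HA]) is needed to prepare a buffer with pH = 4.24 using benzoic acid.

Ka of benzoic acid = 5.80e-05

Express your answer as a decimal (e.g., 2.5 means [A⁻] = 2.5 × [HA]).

pKa = -log(5.80e-05) = 4.2366. pH = pKa + log([A⁻]/[HA]), so log([A⁻]/[HA]) = pH − pKa = 4.24 − 4.2366 = 0.0034. [A⁻]/[HA] = 10^(0.0034) = 1.01

[A⁻]/[HA] = 1.01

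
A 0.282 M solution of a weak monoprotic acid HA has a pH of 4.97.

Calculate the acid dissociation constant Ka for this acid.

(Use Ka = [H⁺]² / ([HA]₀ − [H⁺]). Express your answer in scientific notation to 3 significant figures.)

[H⁺] = 10^(−pH) = 10^(−4.97) = 1.072e-05 M. For HA ⇌ H⁺ + A⁻, Ka = [H⁺][A⁻]/[HA] = [H⁺]² / ([HA]₀ − [H⁺]) = (1.072e-05)² / (0.282 − 1.072e-05) = 4.07e-10.

K_a = 4.07e-10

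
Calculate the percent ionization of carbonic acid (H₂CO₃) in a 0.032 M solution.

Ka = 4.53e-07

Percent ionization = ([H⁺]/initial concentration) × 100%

Using Ka equilibrium: x² + Ka×x - Ka×C = 0. Solving: [H⁺] = 1.2017e-04. Percent = (1.2017e-04/0.032) × 100

Percent ionization = 0.376%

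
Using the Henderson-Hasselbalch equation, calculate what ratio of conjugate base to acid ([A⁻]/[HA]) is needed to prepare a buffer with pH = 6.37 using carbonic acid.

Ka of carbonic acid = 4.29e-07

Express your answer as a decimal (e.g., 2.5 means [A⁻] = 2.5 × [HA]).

pKa = -log(4.29e-07) = 6.3675. pH = pKa + log([A⁻]/[HA]), so log([A⁻]/[HA]) = pH − pKa = 6.37 − 6.3675 = 0.0025. [A⁻]/[HA] = 10^(0.0025) = 1.01

[A⁻]/[HA] = 1.01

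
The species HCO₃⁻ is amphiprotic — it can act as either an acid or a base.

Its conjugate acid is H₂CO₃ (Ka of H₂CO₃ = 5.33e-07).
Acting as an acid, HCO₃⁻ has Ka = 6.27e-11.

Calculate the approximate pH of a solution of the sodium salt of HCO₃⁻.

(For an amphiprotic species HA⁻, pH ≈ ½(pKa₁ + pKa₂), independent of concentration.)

pKa₁ = -log(5.33e-07) = 6.27; pKa₂ = -log(6.27e-11) = 10.20. For an amphiprotic species, pH ≈ ½(pKa₁ + pKa₂) = ½(6.27 + 10.20) = 8.24.

pH = 8.24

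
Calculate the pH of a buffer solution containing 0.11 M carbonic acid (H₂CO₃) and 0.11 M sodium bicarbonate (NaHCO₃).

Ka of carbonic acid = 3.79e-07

pKa = -log(3.79e-07) = 6.42. pH = pKa + log([A⁻]/[HA]) = 6.42 + log(0.11/0.11)

pH = 6.42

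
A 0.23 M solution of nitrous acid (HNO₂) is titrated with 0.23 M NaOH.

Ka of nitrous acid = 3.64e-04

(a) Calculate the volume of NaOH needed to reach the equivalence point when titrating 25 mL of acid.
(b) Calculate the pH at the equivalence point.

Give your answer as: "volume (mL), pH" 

moles acid = 0.23 × 25/1000 = 0.00575 mol; V_base = moles/0.23 × 1000 = 25.0 mL. At equivalence only the conjugate base is present: [A⁻] = 0.00575/0.050 = 1.1500e-01 M. Kb = Kw/Ka = 2.75e-11; [OH⁻] = √(Kb × [A⁻]) = 1.7775e-06; pOH = 5.75; pH = 14 - pOH = 8.25.

V = 25.0 mL, pH = 8.25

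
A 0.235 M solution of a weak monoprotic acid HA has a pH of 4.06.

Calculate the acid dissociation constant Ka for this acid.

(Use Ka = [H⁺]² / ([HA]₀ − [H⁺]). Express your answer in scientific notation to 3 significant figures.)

[H⁺] = 10^(−pH) = 10^(−4.06) = 8.710e-05 M. For HA ⇌ H⁺ + A⁻, Ka = [H⁺][A⁻]/[HA] = [H⁺]² / ([HA]₀ − [H⁺]) = (8.710e-05)² / (0.235 − 8.710e-05) = 3.23e-08.

K_a = 3.23e-08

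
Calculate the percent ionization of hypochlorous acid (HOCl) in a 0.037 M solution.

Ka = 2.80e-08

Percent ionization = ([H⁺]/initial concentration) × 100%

Using Ka equilibrium: x² + Ka×x - Ka×C = 0. Solving: [H⁺] = 3.2173e-05. Percent = (3.2173e-05/0.037) × 100

Percent ionization = 0.087%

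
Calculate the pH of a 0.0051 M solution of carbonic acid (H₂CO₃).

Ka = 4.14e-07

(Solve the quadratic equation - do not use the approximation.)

x² + Ka×x - Ka×C = 0. Using quadratic formula: [H⁺] = 4.5743e-05

pH = 4.34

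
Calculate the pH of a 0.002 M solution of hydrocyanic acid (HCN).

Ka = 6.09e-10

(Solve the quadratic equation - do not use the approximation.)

x² + Ka×x - Ka×C = 0. Using quadratic formula: [H⁺] = 1.1033e-06

pH = 5.96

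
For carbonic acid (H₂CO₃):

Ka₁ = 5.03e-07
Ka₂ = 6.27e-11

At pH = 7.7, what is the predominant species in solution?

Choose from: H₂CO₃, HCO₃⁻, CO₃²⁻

pKa₁ = 6.30, pKa₂ = 10.20. For a polyprotic acid the predominant species crosses at each pKa: below pKa_n the protonated form dominates, above it the deprotonated form does. At pH = 7.7, the predominant species is HCO₃⁻.

HCO₃⁻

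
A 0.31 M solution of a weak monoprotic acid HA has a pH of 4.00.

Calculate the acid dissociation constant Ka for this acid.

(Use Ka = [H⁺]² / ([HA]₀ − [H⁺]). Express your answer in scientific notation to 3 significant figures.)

[H⁺] = 10^(−pH) = 10^(−4.00) = 1.000e-04 M. For HA ⇌ H⁺ + A⁻, Ka = [H⁺][A⁻]/[HA] = [H⁺]² / ([HA]₀ − [H⁺]) = (1.000e-04)² / (0.31 − 1.000e-04) = 3.23e-08.

K_a = 3.23e-08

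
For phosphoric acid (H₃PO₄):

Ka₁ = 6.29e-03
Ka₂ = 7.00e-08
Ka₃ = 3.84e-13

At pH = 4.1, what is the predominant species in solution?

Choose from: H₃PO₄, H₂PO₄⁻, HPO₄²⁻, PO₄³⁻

pKa₁ = 2.20, pKa₂ = 7.15, pKa₃ = 12.42. For a polyprotic acid the predominant species crosses at each pKa: below pKa_n the protonated form dominates, above it the deprotonated form does. At pH = 4.1, the predominant species is H₂PO₄⁻.

H₂PO₄⁻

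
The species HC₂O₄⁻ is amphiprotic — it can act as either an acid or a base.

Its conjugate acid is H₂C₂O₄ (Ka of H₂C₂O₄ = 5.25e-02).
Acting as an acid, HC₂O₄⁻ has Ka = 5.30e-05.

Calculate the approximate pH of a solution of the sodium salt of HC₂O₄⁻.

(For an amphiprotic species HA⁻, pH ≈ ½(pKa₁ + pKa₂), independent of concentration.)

pKa₁ = -log(5.25e-02) = 1.28; pKa₂ = -log(5.30e-05) = 4.28. For an amphiprotic species, pH ≈ ½(pKa₁ + pKa₂) = ½(1.28 + 4.28) = 2.78.

pH = 2.78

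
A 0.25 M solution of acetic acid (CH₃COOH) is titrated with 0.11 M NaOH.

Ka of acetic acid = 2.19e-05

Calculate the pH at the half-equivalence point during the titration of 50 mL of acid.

At half-equivalence [HA] = [A⁻], so Henderson-Hasselbalch gives pH = pKa = -log(2.19e-05) = 4.66.

pH = pKa = 4.66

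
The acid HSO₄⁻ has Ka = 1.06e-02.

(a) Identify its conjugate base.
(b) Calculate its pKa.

(a) The conjugate base is formed by removing one H⁺ from HSO₄⁻, giving SO₄²⁻. (b) pKa = -log(Ka) = -log(1.06e-02) = 1.97.

Conjugate base: SO₄²⁻; pK_a = 1.97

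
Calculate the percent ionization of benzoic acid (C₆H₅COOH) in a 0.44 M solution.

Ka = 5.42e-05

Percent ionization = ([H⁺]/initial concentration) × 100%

Using Ka equilibrium: x² + Ka×x - Ka×C = 0. Solving: [H⁺] = 4.8564e-03. Percent = (4.8564e-03/0.44) × 100

Percent ionization = 1.1%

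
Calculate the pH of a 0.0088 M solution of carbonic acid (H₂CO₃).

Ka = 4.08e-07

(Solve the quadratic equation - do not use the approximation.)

x² + Ka×x - Ka×C = 0. Using quadratic formula: [H⁺] = 5.9716e-05

pH = 4.22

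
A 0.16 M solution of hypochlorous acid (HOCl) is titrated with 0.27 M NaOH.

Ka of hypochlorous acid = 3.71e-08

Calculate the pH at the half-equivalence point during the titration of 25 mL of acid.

At half-equivalence [HA] = [A⁻], so Henderson-Hasselbalch gives pH = pKa = -log(3.71e-08) = 7.43.

pH = pKa = 7.43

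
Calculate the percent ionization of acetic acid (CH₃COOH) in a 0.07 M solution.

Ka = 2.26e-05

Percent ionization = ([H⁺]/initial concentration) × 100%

Using Ka equilibrium: x² + Ka×x - Ka×C = 0. Solving: [H⁺] = 1.2465e-03. Percent = (1.2465e-03/0.07) × 100

Percent ionization = 1.78%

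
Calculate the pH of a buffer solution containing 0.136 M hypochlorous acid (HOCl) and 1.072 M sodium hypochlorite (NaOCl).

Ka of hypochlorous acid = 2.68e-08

pKa = -log(2.68e-08) = 7.57. pH = pKa + log([A⁻]/[HA]) = 7.57 + log(1.072/0.136)

pH = 8.47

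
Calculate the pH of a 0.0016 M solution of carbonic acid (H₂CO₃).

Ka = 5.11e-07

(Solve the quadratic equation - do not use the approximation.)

x² + Ka×x - Ka×C = 0. Using quadratic formula: [H⁺] = 2.8339e-05

pH = 4.55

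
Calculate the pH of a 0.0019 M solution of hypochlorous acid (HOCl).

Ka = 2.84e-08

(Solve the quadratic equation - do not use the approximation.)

x² + Ka×x - Ka×C = 0. Using quadratic formula: [H⁺] = 7.3316e-06

pH = 5.13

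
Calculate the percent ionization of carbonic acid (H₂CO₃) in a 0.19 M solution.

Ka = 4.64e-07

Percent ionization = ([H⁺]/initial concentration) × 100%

Using Ka equilibrium: x² + Ka×x - Ka×C = 0. Solving: [H⁺] = 2.9669e-04. Percent = (2.9669e-04/0.19) × 100

Percent ionization = 0.156%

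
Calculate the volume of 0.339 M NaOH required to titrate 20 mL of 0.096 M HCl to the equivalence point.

At equivalence: moles acid = moles base. moles HCl = 0.096 × 20/1000 = 0.00192 mol. V_base = moles / 0.339 × 1000 = 5.7 mL.

V_{base} = 5.7 mL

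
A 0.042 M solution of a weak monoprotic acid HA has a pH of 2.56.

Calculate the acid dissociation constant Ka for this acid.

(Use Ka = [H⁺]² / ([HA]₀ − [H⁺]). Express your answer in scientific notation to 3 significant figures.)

[H⁺] = 10^(−pH) = 10^(−2.56) = 2.754e-03 M. For HA ⇌ H⁺ + A⁻, Ka = [H⁺][A⁻]/[HA] = [H⁺]² / ([HA]₀ − [H⁺]) = (2.754e-03)² / (0.042 − 2.754e-03) = 1.93e-04.

K_a = 1.93e-04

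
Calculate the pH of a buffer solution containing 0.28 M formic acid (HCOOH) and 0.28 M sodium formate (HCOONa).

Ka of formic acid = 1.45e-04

pKa = -log(1.45e-04) = 3.84. pH = pKa + log([A⁻]/[HA]) = 3.84 + log(0.28/0.28)

pH = 3.84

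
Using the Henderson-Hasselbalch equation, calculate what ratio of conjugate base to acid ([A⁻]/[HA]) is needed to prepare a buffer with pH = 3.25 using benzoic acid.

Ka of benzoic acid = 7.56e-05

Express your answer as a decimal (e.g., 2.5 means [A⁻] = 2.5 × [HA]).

pKa = -log(7.56e-05) = 4.1215. pH = pKa + log([A⁻]/[HA]), so log([A⁻]/[HA]) = pH − pKa = 3.25 − 4.1215 = -0.8715. [A⁻]/[HA] = 10^(-0.8715) = 0.134

[A⁻]/[HA] = 0.134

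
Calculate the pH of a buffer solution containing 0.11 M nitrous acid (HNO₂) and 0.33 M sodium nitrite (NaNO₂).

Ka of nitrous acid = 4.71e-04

pKa = -log(4.71e-04) = 3.33. pH = pKa + log([A⁻]/[HA]) = 3.33 + log(0.33/0.11)

pH = 3.80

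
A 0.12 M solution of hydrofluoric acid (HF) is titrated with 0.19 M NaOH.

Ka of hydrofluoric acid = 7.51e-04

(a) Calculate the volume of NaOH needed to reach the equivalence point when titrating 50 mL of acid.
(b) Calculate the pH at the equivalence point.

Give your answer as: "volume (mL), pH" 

moles acid = 0.12 × 50/1000 = 0.006 mol; V_base = moles/0.19 × 1000 = 31.6 mL. At equivalence only the conjugate base is present: [A⁻] = 0.006/0.082 = 7.3548e-02 M. Kb = Kw/Ka = 1.33e-11; [OH⁻] = √(Kb × [A⁻]) = 9.8962e-07; pOH = 6.00; pH = 14 - pOH = 8.00.

V = 31.6 mL, pH = 8.00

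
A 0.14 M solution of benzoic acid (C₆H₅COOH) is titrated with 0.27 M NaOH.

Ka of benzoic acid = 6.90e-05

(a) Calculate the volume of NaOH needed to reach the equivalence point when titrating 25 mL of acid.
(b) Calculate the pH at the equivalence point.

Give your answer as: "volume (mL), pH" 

moles acid = 0.14 × 25/1000 = 0.0035 mol; V_base = moles/0.27 × 1000 = 13.0 mL. At equivalence only the conjugate base is present: [A⁻] = 0.0035/0.038 = 9.2195e-02 M. Kb = Kw/Ka = 1.45e-10; [OH⁻] = √(Kb × [A⁻]) = 3.6554e-06; pOH = 5.44; pH = 14 - pOH = 8.56.

V = 13.0 mL, pH = 8.56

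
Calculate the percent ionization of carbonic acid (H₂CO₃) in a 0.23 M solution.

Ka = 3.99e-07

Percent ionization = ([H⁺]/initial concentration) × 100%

Using Ka equilibrium: x² + Ka×x - Ka×C = 0. Solving: [H⁺] = 3.0274e-04. Percent = (3.0274e-04/0.23) × 100

Percent ionization = 0.132%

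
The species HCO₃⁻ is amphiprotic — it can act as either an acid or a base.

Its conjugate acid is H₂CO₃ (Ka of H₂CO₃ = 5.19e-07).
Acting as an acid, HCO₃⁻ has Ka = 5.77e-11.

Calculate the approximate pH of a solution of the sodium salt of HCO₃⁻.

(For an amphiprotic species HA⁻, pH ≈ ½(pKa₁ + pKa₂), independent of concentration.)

pKa₁ = -log(5.19e-07) = 6.28; pKa₂ = -log(5.77e-11) = 10.24. For an amphiprotic species, pH ≈ ½(pKa₁ + pKa₂) = ½(6.28 + 10.24) = 8.26.

pH = 8.26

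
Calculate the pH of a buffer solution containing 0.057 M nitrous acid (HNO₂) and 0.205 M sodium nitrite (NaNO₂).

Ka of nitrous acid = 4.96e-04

pKa = -log(4.96e-04) = 3.30. pH = pKa + log([A⁻]/[HA]) = 3.30 + log(0.205/0.057)

pH = 3.86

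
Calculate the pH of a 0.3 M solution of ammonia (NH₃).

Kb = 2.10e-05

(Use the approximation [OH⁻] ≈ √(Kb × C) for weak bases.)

[OH⁻] = √(Kb × C) = √(2.10e-05 × 0.3) = 2.5100e-03. pOH = 2.60, pH = 14 - pOH

pH = 11.40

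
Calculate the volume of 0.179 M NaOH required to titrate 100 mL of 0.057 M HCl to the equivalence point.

At equivalence: moles acid = moles base. moles HCl = 0.057 × 100/1000 = 0.0057 mol. V_base = moles / 0.179 × 1000 = 31.8 mL.

V_{base} = 31.8 mL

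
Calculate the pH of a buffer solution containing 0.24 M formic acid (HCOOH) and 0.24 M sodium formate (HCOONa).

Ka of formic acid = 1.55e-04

pKa = -log(1.55e-04) = 3.81. pH = pKa + log([A⁻]/[HA]) = 3.81 + log(0.24/0.24)

pH = 3.81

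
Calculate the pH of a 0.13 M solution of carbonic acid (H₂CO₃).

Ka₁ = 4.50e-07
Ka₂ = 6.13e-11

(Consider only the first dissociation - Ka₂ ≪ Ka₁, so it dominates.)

First dissociation dominates. From Ka₁ = [H⁺][HA⁻]/[H₂A], x² + Ka₁·x − Ka₁·C = 0 with C = 0.13 M and Ka₁ = 4.50e-07. Solving: [H⁺] = (−Ka₁ + √(Ka₁² + 4·Ka₁·C)) / 2 = 2.4164e-04 M. pH = -log(2.4164e-04) = 3.62.

pH = 3.62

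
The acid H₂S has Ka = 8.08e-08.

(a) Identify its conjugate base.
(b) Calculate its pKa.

(a) The conjugate base is formed by removing one H⁺ from H₂S, giving HS⁻. (b) pKa = -log(Ka) = -log(8.08e-08) = 7.09.

Conjugate base: HS⁻; pK_a = 7.09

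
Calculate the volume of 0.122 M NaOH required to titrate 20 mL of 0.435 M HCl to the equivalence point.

At equivalence: moles acid = moles base. moles HCl = 0.435 × 20/1000 = 0.0087 mol. V_base = moles / 0.122 × 1000 = 71.3 mL.

V_{base} = 71.3 mL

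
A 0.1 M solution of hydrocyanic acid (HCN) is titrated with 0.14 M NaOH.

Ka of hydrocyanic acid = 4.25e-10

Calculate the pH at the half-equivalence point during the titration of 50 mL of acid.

At half-equivalence [HA] = [A⁻], so Henderson-Hasselbalch gives pH = pKa = -log(4.25e-10) = 9.37.

pH = pKa = 9.37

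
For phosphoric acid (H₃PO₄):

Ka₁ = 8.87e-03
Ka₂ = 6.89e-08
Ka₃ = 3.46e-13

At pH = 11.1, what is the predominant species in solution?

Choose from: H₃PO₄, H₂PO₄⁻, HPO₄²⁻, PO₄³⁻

pKa₁ = 2.05, pKa₂ = 7.16, pKa₃ = 12.46. For a polyprotic acid the predominant species crosses at each pKa: below pKa_n the protonated form dominates, above it the deprotonated form does. At pH = 11.1, the predominant species is HPO₄²⁻.

HPO₄²⁻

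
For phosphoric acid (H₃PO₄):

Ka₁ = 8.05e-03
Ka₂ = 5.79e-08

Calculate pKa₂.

pKa₂ = -log(Ka₂) = -log(5.79e-08) = 7.24.

pK_{a2} = 7.24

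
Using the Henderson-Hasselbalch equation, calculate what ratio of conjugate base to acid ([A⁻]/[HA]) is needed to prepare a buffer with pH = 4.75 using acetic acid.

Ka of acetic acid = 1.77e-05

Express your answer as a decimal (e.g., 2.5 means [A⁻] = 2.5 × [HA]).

pKa = -log(1.77e-05) = 4.7520. pH = pKa + log([A⁻]/[HA]), so log([A⁻]/[HA]) = pH − pKa = 4.75 − 4.7520 = -0.0020. [A⁻]/[HA] = 10^(-0.0020) = 0.995

[A⁻]/[HA] = 0.995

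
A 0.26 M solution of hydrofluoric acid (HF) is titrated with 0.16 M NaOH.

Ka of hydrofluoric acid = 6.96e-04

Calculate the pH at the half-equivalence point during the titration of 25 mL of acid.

At half-equivalence [HA] = [A⁻], so Henderson-Hasselbalch gives pH = pKa = -log(6.96e-04) = 3.16.

pH = pKa = 3.16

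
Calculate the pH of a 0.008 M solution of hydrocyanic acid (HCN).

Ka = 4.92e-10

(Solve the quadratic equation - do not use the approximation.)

x² + Ka×x - Ka×C = 0. Using quadratic formula: [H⁺] = 1.9837e-06

pH = 5.70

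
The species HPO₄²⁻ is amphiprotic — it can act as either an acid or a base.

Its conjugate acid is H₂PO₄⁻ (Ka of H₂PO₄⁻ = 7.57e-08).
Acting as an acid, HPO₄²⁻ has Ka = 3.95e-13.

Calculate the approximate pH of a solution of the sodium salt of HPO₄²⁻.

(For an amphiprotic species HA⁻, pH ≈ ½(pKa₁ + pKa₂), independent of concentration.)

pKa₁ = -log(7.57e-08) = 7.12; pKa₂ = -log(3.95e-13) = 12.40. For an amphiprotic species, pH ≈ ½(pKa₁ + pKa₂) = ½(7.12 + 12.40) = 9.76.

pH = 9.76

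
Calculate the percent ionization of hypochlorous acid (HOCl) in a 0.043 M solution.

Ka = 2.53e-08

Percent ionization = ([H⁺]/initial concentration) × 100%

Using Ka equilibrium: x² + Ka×x - Ka×C = 0. Solving: [H⁺] = 3.2971e-05. Percent = (3.2971e-05/0.043) × 100

Percent ionization = 0.0767%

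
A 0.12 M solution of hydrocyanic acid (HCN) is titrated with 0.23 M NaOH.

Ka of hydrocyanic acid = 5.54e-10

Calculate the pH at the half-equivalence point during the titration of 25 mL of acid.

At half-equivalence [HA] = [A⁻], so Henderson-Hasselbalch gives pH = pKa = -log(5.54e-10) = 9.26.

pH = pKa = 9.26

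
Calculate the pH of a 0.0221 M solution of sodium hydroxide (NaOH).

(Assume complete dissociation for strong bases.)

[OH⁻] = 0.0221 M for strong base. pOH = -log[OH⁻] = 1.66, pH = 14 - pOH

pH = 12.34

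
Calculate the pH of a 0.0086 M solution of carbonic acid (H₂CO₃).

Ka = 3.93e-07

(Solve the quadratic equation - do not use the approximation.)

x² + Ka×x - Ka×C = 0. Using quadratic formula: [H⁺] = 5.7940e-05

pH = 4.24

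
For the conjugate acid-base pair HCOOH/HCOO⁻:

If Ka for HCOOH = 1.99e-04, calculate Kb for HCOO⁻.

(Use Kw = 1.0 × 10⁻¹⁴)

For a conjugate pair Ka × Kb = Kw, so Kb = Kw/Ka = 1.0 × 10⁻¹⁴ / 1.99e-04 = 5.03e-11.

K_b = 5.03e-11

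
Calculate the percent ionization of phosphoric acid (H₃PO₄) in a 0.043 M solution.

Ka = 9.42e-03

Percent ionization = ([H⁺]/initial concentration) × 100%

Using Ka equilibrium: x² + Ka×x - Ka×C = 0. Solving: [H⁺] = 1.5960e-02. Percent = (1.5960e-02/0.043) × 100

Percent ionization = 37.1%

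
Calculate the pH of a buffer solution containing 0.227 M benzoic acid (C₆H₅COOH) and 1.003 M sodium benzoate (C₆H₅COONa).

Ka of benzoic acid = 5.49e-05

pKa = -log(5.49e-05) = 4.26. pH = pKa + log([A⁻]/[HA]) = 4.26 + log(1.003/0.227)

pH = 4.91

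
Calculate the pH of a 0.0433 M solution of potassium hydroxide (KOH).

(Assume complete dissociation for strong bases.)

[OH⁻] = 0.0433 M for strong base. pOH = -log[OH⁻] = 1.36, pH = 14 - pOH

pH = 12.64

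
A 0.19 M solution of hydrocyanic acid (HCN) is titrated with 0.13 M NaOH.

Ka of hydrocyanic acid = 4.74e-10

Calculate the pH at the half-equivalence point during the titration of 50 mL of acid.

At half-equivalence [HA] = [A⁻], so Henderson-Hasselbalch gives pH = pKa = -log(4.74e-10) = 9.32.

pH = pKa = 9.32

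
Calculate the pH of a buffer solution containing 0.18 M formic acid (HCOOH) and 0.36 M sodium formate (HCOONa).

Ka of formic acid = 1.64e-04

pKa = -log(1.64e-04) = 3.79. pH = pKa + log([A⁻]/[HA]) = 3.79 + log(0.36/0.18)

pH = 4.09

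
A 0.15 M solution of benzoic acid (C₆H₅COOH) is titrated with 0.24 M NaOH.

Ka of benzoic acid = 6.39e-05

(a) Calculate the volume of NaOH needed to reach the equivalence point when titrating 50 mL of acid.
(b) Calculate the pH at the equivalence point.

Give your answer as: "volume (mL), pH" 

moles acid = 0.15 × 50/1000 = 0.0075 mol; V_base = moles/0.24 × 1000 = 31.2 mL. At equivalence only the conjugate base is present: [A⁻] = 0.0075/0.081 = 9.2308e-02 M. Kb = Kw/Ka = 1.56e-10; [OH⁻] = √(Kb × [A⁻]) = 3.8007e-06; pOH = 5.42; pH = 14 - pOH = 8.58.

V = 31.2 mL, pH = 8.58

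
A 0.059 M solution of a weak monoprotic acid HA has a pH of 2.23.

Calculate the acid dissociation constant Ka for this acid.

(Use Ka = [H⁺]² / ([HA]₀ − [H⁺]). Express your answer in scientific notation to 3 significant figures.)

[H⁺] = 10^(−pH) = 10^(−2.23) = 5.888e-03 M. For HA ⇌ H⁺ + A⁻, Ka = [H⁺][A⁻]/[HA] = [H⁺]² / ([HA]₀ − [H⁺]) = (5.888e-03)² / (0.059 − 5.888e-03) = 6.53e-04.

K_a = 6.53e-04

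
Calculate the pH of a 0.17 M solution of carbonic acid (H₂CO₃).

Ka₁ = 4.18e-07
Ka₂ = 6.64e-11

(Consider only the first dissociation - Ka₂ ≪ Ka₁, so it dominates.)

First dissociation dominates. From Ka₁ = [H⁺][HA⁻]/[H₂A], x² + Ka₁·x − Ka₁·C = 0 with C = 0.17 M and Ka₁ = 4.18e-07. Solving: [H⁺] = (−Ka₁ + √(Ka₁² + 4·Ka₁·C)) / 2 = 2.6636e-04 M. pH = -log(2.6636e-04) = 3.57.

pH = 3.57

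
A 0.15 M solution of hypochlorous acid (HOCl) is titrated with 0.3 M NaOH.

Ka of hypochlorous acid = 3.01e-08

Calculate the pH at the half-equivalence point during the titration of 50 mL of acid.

At half-equivalence [HA] = [A⁻], so Henderson-Hasselbalch gives pH = pKa = -log(3.01e-08) = 7.52.

pH = pKa = 7.52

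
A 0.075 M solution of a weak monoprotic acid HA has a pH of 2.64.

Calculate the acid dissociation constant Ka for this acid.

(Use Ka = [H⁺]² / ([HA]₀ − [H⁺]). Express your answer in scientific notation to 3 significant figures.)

[H⁺] = 10^(−pH) = 10^(−2.64) = 2.291e-03 M. For HA ⇌ H⁺ + A⁻, Ka = [H⁺][A⁻]/[HA] = [H⁺]² / ([HA]₀ − [H⁺]) = (2.291e-03)² / (0.075 − 2.291e-03) = 7.22e-05.

K_a = 7.22e-05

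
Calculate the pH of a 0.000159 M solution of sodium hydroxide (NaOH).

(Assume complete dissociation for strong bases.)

[OH⁻] = 0.000159 M for strong base. pOH = -log[OH⁻] = 3.80, pH = 14 - pOH

pH = 10.20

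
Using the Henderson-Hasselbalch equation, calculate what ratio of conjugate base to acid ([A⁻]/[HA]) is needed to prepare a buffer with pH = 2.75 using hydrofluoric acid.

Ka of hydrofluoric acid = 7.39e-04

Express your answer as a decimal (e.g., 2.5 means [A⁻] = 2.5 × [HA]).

pKa = -log(7.39e-04) = 3.1314. pH = pKa + log([A⁻]/[HA]), so log([A⁻]/[HA]) = pH − pKa = 2.75 − 3.1314 = -0.3814. [A⁻]/[HA] = 10^(-0.3814) = 0.416

[A⁻]/[HA] = 0.416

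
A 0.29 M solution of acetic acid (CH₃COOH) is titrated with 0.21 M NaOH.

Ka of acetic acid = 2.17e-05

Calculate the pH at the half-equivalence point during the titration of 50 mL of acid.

At half-equivalence [HA] = [A⁻], so Henderson-Hasselbalch gives pH = pKa = -log(2.17e-05) = 4.66.

pH = pKa = 4.66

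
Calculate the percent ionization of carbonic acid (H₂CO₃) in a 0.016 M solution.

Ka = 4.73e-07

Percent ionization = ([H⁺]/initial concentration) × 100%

Using Ka equilibrium: x² + Ka×x - Ka×C = 0. Solving: [H⁺] = 8.6758e-05. Percent = (8.6758e-05/0.016) × 100

Percent ionization = 0.542%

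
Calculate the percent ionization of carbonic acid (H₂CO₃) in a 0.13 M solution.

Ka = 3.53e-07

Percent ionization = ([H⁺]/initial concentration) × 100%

Using Ka equilibrium: x² + Ka×x - Ka×C = 0. Solving: [H⁺] = 2.1404e-04. Percent = (2.1404e-04/0.13) × 100

Percent ionization = 0.165%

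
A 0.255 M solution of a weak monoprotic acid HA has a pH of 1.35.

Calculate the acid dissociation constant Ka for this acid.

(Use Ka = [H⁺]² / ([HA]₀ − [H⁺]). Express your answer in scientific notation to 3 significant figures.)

[H⁺] = 10^(−pH) = 10^(−1.35) = 4.467e-02 M. For HA ⇌ H⁺ + A⁻, Ka = [H⁺][A⁻]/[HA] = [H⁺]² / ([HA]₀ − [H⁺]) = (4.467e-02)² / (0.255 − 4.467e-02) = 9.49e-03.

K_a = 9.49e-03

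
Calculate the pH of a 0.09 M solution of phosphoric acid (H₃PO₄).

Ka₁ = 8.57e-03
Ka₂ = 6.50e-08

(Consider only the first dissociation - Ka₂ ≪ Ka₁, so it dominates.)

First dissociation dominates. From Ka₁ = [H⁺][HA⁻]/[H₂A], x² + Ka₁·x − Ka₁·C = 0 with C = 0.09 M and Ka₁ = 8.57e-03. Solving: [H⁺] = (−Ka₁ + √(Ka₁² + 4·Ka₁·C)) / 2 = 2.3816e-02 M. pH = -log(2.3816e-02) = 1.62.

pH = 1.62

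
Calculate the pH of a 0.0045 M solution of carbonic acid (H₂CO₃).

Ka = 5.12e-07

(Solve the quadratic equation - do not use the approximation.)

x² + Ka×x - Ka×C = 0. Using quadratic formula: [H⁺] = 4.7745e-05

pH = 4.32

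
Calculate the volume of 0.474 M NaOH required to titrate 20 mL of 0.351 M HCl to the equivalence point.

At equivalence: moles acid = moles base. moles HCl = 0.351 × 20/1000 = 0.00702 mol. V_base = moles / 0.474 × 1000 = 14.8 mL.

V_{base} = 14.8 mL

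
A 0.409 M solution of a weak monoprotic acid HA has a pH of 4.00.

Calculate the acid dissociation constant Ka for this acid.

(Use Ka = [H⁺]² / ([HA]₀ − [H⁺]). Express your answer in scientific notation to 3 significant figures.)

[H⁺] = 10^(−pH) = 10^(−4.00) = 1.000e-04 M. For HA ⇌ H⁺ + A⁻, Ka = [H⁺][A⁻]/[HA] = [H⁺]² / ([HA]₀ − [H⁺]) = (1.000e-04)² / (0.409 − 1.000e-04) = 2.45e-08.

K_a = 2.45e-08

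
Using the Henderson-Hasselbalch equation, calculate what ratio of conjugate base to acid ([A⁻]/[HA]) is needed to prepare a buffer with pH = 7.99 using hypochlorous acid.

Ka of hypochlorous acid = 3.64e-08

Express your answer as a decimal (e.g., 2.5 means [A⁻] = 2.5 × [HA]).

pKa = -log(3.64e-08) = 7.4389. pH = pKa + log([A⁻]/[HA]), so log([A⁻]/[HA]) = pH − pKa = 7.99 − 7.4389 = 0.5511. [A⁻]/[HA] = 10^(0.5511) = 3.56

[A⁻]/[HA] = 3.56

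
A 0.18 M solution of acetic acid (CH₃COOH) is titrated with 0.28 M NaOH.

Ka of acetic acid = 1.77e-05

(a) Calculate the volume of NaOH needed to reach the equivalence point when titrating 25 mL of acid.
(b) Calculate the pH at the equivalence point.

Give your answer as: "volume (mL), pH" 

moles acid = 0.18 × 25/1000 = 0.0045 mol; V_base = moles/0.28 × 1000 = 16.1 mL. At equivalence only the conjugate base is present: [A⁻] = 0.0045/0.041 = 1.0957e-01 M. Kb = Kw/Ka = 5.65e-10; [OH⁻] = √(Kb × [A⁻]) = 7.8677e-06; pOH = 5.10; pH = 14 - pOH = 8.90.

V = 16.1 mL, pH = 8.90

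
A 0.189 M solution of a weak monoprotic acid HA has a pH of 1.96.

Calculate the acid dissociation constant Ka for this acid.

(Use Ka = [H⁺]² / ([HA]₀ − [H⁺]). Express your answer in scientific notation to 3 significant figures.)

[H⁺] = 10^(−pH) = 10^(−1.96) = 1.096e-02 M. For HA ⇌ H⁺ + A⁻, Ka = [H⁺][A⁻]/[HA] = [H⁺]² / ([HA]₀ − [H⁺]) = (1.096e-02)² / (0.189 − 1.096e-02) = 6.75e-04.

K_a = 6.75e-04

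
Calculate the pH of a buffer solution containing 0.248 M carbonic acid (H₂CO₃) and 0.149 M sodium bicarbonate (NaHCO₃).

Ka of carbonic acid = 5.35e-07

pKa = -log(5.35e-07) = 6.27. pH = pKa + log([A⁻]/[HA]) = 6.27 + log(0.149/0.248)

pH = 6.05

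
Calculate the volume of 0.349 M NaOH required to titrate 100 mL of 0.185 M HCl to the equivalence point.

At equivalence: moles acid = moles base. moles HCl = 0.185 × 100/1000 = 0.0185 mol. V_base = moles / 0.349 × 1000 = 53.0 mL.

V_{base} = 53.0 mL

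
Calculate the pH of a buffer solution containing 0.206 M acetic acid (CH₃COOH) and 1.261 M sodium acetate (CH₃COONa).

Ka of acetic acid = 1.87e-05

pKa = -log(1.87e-05) = 4.73. pH = pKa + log([A⁻]/[HA]) = 4.73 + log(1.261/0.206)

pH = 5.52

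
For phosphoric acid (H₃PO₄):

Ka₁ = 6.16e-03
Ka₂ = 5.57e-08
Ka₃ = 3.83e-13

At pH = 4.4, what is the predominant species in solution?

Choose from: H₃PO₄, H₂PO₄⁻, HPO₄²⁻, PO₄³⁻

pKa₁ = 2.21, pKa₂ = 7.25, pKa₃ = 12.42. For a polyprotic acid the predominant species crosses at each pKa: below pKa_n the protonated form dominates, above it the deprotonated form does. At pH = 4.4, the predominant species is H₂PO₄⁻.

H₂PO₄⁻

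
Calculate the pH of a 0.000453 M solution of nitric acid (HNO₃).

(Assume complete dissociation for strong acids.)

[H⁺] = 0.000453 M for strong acid. pH = -log[H⁺] = -log(0.000453)

pH = 3.34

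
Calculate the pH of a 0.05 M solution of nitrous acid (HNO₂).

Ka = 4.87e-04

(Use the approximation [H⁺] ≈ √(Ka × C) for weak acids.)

[H⁺] = √(Ka × C) = √(4.87e-04 × 0.05) = 4.9346e-03. pH = -log(4.9346e-03)

pH = 2.31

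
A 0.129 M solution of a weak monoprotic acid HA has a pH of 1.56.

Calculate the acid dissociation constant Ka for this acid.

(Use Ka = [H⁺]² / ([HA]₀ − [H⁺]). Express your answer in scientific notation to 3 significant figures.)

[H⁺] = 10^(−pH) = 10^(−1.56) = 2.754e-02 M. For HA ⇌ H⁺ + A⁻, Ka = [H⁺][A⁻]/[HA] = [H⁺]² / ([HA]₀ − [H⁺]) = (2.754e-02)² / (0.129 − 2.754e-02) = 7.48e-03.

K_a = 7.48e-03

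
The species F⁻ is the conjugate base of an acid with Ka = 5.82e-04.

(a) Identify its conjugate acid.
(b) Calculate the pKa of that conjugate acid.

(a) The conjugate acid is formed by adding one H⁺ to F⁻, giving HF. (b) pKa = -log(Ka) = -log(5.82e-04) = 3.24.

Conjugate acid: HF; pK_a = 3.24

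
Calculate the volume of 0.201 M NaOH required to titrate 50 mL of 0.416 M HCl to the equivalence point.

At equivalence: moles acid = moles base. moles HCl = 0.416 × 50/1000 = 0.0208 mol. V_base = moles / 0.201 × 1000 = 103.5 mL.

V_{base} = 103.5 mL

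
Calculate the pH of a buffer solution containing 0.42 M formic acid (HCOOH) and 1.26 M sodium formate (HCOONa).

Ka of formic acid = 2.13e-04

pKa = -log(2.13e-04) = 3.67. pH = pKa + log([A⁻]/[HA]) = 3.67 + log(1.26/0.42)

pH = 4.15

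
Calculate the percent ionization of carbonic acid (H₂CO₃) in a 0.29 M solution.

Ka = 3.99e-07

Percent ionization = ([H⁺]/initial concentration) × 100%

Using Ka equilibrium: x² + Ka×x - Ka×C = 0. Solving: [H⁺] = 3.3996e-04. Percent = (3.3996e-04/0.29) × 100

Percent ionization = 0.117%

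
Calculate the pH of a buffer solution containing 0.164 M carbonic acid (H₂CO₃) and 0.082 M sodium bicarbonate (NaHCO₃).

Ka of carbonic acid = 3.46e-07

pKa = -log(3.46e-07) = 6.46. pH = pKa + log([A⁻]/[HA]) = 6.46 + log(0.082/0.164)

pH = 6.16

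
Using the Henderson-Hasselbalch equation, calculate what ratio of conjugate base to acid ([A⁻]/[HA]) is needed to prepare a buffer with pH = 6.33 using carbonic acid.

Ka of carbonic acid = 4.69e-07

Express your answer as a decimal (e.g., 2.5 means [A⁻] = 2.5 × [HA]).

pKa = -log(4.69e-07) = 6.3288. pH = pKa + log([A⁻]/[HA]), so log([A⁻]/[HA]) = pH − pKa = 6.33 − 6.3288 = 0.0012. [A⁻]/[HA] = 10^(0.0012) = 1.00

[A⁻]/[HA] = 1.00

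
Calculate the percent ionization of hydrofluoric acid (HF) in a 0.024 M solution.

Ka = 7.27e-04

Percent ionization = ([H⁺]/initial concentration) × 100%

Using Ka equilibrium: x² + Ka×x - Ka×C = 0. Solving: [H⁺] = 3.8294e-03. Percent = (3.8294e-03/0.024) × 100

Percent ionization = 16%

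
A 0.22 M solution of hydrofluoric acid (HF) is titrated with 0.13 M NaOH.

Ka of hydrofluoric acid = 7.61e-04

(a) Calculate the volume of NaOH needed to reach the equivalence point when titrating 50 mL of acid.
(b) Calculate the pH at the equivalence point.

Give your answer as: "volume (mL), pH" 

moles acid = 0.22 × 50/1000 = 0.011 mol; V_base = moles/0.13 × 1000 = 84.6 mL. At equivalence only the conjugate base is present: [A⁻] = 0.011/0.135 = 8.1714e-02 M. Kb = Kw/Ka = 1.31e-11; [OH⁻] = √(Kb × [A⁻]) = 1.0362e-06; pOH = 5.98; pH = 14 - pOH = 8.02.

V = 84.6 mL, pH = 8.02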